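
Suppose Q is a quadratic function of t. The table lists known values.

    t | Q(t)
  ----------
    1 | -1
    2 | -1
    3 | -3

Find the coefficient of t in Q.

Write Q(t) = at² + bt + c; the 3 given values yield a linear system in the 3 coefficients.
Solving, Q(t) = -t² + 3t - 3.
The coefficient of t is 3.

3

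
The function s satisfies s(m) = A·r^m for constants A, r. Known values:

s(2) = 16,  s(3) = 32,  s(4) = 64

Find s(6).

256

Consecutive ratio: 32/16 = 2, and 64/32 = 2, so r = 2.
Then A·2^2 = 16 gives A = 4, and s(m) = 4·2^m.
s(6) = 4·2^6 = 256.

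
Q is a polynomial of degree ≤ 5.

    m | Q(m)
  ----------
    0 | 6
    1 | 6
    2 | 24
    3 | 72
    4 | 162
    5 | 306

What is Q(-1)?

First differences: 0, 18, 48, 90, 144. Second differences: 18, 30, 42, 54. Third differences: 12, 12, 12.
Level-3 differences are constant, so Q has degree 3.
Fitting a degree-3 polynomial gives Q(m) = 2m³ + 3m² - 5m + 6.
Then Q(-1) = 12.

12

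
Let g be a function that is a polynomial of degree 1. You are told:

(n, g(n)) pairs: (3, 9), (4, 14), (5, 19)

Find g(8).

Write g(n) = an + b; the 3 given values yield a linear system in the 2 coefficients.
Solving, g(n) = 5n - 6.
Then g(8) = 34.

34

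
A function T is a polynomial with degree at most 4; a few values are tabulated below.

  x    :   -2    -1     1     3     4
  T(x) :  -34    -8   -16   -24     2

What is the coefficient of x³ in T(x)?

2

Write T(x) = ax^4 + bx³ + cx² + dx + e; the 5 given values yield a linear system in the 5 coefficients.
Solving, the leading coefficient vanishes, and T(x) = 2x³ - 6x² - 6x - 6.
The coefficient of x³ is 2.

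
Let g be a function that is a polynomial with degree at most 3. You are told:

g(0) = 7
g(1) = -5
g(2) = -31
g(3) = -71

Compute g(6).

-275

First differences: -12, -26, -40. Second differences: -14, -14.
Level-2 differences are constant, so g has degree 2.
Fitting a degree-2 polynomial gives g(m) = -7m² - 5m + 7.
Then g(6) = -275.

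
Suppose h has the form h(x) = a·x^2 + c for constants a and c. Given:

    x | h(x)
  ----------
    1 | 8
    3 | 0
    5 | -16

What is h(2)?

5

From h(1) = 8 and h(3) = 0: 1a + c = 8 and 9a + c = 0.
Subtracting: 8a = -8, so a = -1; then c = 8 − (-1)·1 = 9.
So h(x) = -1x² + 9, and h(2) = 5.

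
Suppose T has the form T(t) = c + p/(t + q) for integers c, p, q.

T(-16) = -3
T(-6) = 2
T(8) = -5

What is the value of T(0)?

-7

(T(t) − c)(t + q) = p for each data point; the three points give a linear system in c and q, then p follows.
Solving: c = -4, q = 4, p = -12, so T(t) = -4 − 12/(t + 4).
Then T(0) = -4 − 12/4 = -7.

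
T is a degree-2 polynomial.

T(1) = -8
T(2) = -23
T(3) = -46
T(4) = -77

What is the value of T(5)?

-116

First differences: -15, -23, -31. Second differences: -8, -8.
Level-2 differences are constant, so T has degree 2.
Fitting a degree-2 polynomial gives T(x) = -4x² - 3x - 1.
Then T(5) = -116.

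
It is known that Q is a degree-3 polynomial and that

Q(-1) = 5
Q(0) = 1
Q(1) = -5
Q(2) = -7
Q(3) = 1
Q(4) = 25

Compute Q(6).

145

First differences: -4, -6, -2, 8, 24. Second differences: -2, 4, 10, 16. Third differences: 6, 6, 6.
Level-3 differences are constant, so Q has degree 3.
Fitting a degree-3 polynomial gives Q(m) = m³ - m² - 6m + 1.
Then Q(6) = 145.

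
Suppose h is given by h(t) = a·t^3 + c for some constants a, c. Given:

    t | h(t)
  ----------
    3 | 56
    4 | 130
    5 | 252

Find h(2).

From h(3) = 56 and h(4) = 130: 27a + c = 56 and 64a + c = 130.
Subtracting: 37a = 74, so a = 2; then c = 56 − 2·27 = 2.
So h(t) = 2t³ + 2, and h(2) = 18.

18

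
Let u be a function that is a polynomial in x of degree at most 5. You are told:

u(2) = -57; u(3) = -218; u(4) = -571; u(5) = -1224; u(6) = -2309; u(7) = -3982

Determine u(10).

First differences: -161, -353, -653, -1085, -1673. Second differences: -192, -300, -432, -588. Third differences: -108, -132, -156. Fourth differences: -24, -24.
Level-4 differences are constant, so u has degree 4.
Fitting a degree-4 polynomial gives u(x) = -x^4 - 4x³ - 5x² + 5x + 1.
Then u(10) = -14449.

-14449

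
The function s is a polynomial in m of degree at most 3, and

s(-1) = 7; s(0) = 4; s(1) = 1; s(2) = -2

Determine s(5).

Write s(m) = am³ + bm² + cm + d; the 4 given values yield a linear system in the 4 coefficients.
Solving, the top 2 coefficients vanish, and s(m) = -3m + 4.
Then s(5) = -11.

-11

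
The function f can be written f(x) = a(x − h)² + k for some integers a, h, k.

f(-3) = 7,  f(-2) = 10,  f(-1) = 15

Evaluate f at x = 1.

First differences 3, 5; second difference 2 = 2a, so a = 1.
Expanding, the x-coefficient is −2ah = -2h; matching it to the data gives h = -4, and then k = 6.
So f(x) = 1(x + 4)² + 6.
f(1) = 1·5² + 6 = 31.

31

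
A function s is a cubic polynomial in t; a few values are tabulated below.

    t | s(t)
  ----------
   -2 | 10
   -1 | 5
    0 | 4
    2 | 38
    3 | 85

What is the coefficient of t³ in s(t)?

1

Write s(t) = at³ + bt² + ct + d; the 5 given values yield a linear system in the 4 coefficients.
Solving, s(t) = t³ + 5t² + 3t + 4.
The coefficient of t³ is 1.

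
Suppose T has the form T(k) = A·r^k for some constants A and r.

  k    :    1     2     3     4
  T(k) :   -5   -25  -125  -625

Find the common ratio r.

Consecutive ratio: -25/(-5) = 5, and -125/(-25) = 5, so r = 5.
Then A·5^1 = -5 gives A = -1, and T(k) = -1·5^k.

5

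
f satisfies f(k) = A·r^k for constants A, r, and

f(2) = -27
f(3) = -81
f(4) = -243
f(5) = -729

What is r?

3

Consecutive ratio: -81/(-27) = 3, and -243/(-81) = 3, so r = 3.
Then A·3^2 = -27 gives A = -3, and f(k) = -3·3^k.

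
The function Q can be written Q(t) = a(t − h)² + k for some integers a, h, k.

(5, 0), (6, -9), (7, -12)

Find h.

First differences -9, -3; second difference 6 = 2a, so a = 3.
Expanding, the t-coefficient is −2ah = -6h; matching it to the data gives h = 7, and then k = -12.
So Q(t) = 3(t − 7)² − 12.
Hence h = 7.

7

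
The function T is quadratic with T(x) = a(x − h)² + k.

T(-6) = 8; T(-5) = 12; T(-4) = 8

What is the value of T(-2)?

First differences 4, -4; second difference -8 = 2a, so a = -4.
Expanding, the x-coefficient is −2ah = 8h; matching it to the data gives h = -5, and then k = 12.
So T(x) = -4(x + 5)² + 12.
T(-2) = -4·3² + 12 = -24.

-24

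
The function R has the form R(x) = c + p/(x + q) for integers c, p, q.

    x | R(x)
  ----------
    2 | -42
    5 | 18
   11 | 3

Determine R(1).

-22

(R(x) − c)(x + q) = p for each data point; the three points give a linear system in c and q, then p follows.
Solving: c = -2, q = -3, p = 40, so R(x) = -2 + 40/(x − 3).
Then R(1) = -2 + 40/(-2) = -22.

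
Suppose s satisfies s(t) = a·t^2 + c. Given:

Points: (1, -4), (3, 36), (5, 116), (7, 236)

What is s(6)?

From s(1) = -4 and s(3) = 36: 1a + c = -4 and 9a + c = 36.
Subtracting: 8a = 40, so a = 5; then c = -4 − 5·1 = -9.
So s(t) = 5t² − 9, and s(6) = 171.

171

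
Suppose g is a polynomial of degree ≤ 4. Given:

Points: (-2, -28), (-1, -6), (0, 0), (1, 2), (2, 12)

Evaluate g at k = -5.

-310

Write g(k) = ak^4 + bk³ + ck² + dk + e; the 5 given values yield a linear system in the 5 coefficients.
Solving, the leading coefficient vanishes, and g(k) = 2k³ - 2k² + 2k.
Then g(-5) = -310.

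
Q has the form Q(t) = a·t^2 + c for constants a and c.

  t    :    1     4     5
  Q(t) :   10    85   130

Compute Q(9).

From Q(1) = 10 and Q(4) = 85: 1a + c = 10 and 16a + c = 85.
Subtracting: 15a = 75, so a = 5; then c = 10 − 5·1 = 5.
So Q(t) = 5t² + 5, and Q(9) = 410.

410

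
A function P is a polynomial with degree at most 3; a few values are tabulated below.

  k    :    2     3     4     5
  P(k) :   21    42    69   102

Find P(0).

First differences: 21, 27, 33. Second differences: 6, 6.
Level-2 differences are constant, so P has degree 2.
Fitting a degree-2 polynomial gives P(k) = 3k² + 6k - 3.
Then P(0) = -3.

-3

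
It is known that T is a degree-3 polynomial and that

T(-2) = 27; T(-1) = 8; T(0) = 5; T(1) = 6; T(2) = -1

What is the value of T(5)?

-190

Write T(k) = ak³ + bk² + ck + d; the 5 given values yield a linear system in the 4 coefficients.
Solving, T(k) = -2k³ + 2k² + k + 5.
Then T(5) = -190.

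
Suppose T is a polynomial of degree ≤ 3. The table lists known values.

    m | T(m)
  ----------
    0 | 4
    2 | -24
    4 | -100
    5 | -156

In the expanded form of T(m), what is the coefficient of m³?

0

Write T(m) = am³ + bm² + cm + d; the 4 given values yield a linear system in the 4 coefficients.
Solving, the leading coefficient vanishes, and T(m) = -6m² - 2m + 4.
The coefficient of m³ is 0.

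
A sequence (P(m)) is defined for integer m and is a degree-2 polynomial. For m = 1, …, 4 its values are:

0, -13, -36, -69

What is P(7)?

-228

First differences: -13, -23, -33. Second differences: -10, -10.
Level-2 differences are constant, so P has degree 2.
Fitting a degree-2 polynomial gives P(m) = -5m² + 2m + 3.
Then P(7) = -228.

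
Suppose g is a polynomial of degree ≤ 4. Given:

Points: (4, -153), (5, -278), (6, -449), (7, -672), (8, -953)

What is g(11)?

-2204

Write g(n) = an^4 + bn³ + cn² + dn + e; the 5 given values yield a linear system in the 5 coefficients.
Solving, the leading coefficient vanishes, and g(n) = -n³ - 8n² + 8n + 7.
Then g(11) = -2204.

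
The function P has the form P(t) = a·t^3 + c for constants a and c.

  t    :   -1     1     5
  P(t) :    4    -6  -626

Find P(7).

-1716

From P(-1) = 4 and P(1) = -6: -1a + c = 4 and 1a + c = -6.
Subtracting: 2a = -10, so a = -5; then c = 4 − (-5)·(-1) = -1.
So P(t) = -5t³ − 1, and P(7) = -1716.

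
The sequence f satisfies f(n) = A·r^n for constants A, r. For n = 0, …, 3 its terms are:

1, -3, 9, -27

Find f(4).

Consecutive ratio: -3/1 = -3, and 9/(-3) = -3, so r = -3.
Then A·(-3)^0 = 1 gives A = 1, and f(n) = 1·(-3)^n.
f(4) = 1·(-3)^4 = 81.

81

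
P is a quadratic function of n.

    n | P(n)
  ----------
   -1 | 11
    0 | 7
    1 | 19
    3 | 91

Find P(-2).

Write P(n) = an² + bn + c; the 4 given values yield a linear system in the 3 coefficients.
Solving, P(n) = 8n² + 4n + 7.
Then P(-2) = 31.

31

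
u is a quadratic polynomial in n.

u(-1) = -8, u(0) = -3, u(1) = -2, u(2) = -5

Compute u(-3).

-30

Write u(n) = an² + bn + c; the 4 given values yield a linear system in the 3 coefficients.
Solving, u(n) = -2n² + 3n - 3.
Then u(-3) = -30.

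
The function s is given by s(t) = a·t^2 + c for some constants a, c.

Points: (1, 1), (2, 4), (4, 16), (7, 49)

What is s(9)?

81

From s(1) = 1 and s(2) = 4: 1a + c = 1 and 4a + c = 4.
Subtracting: 3a = 3, so a = 1; then c = 1 − 1·1 = 0.
So s(t) = 1t² + 0, and s(9) = 81.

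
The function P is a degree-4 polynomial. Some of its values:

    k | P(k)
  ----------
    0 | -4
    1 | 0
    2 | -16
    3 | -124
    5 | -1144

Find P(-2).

Write P(k) = ak^4 + bk³ + ck² + dk + e; the 5 given values yield a linear system in the 5 coefficients.
Solving, P(k) = -2k^4 + 4k² + 2k - 4.
Then P(-2) = -24.

-24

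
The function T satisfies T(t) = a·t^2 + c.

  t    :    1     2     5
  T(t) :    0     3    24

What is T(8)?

From T(1) = 0 and T(2) = 3: 1a + c = 0 and 4a + c = 3.
Subtracting: 3a = 3, so a = 1; then c = 0 − 1·1 = -1.
So T(t) = 1t² − 1, and T(8) = 63.

63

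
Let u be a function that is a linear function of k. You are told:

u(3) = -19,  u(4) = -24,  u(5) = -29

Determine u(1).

-9

First differences: -5, -5.
Level-1 differences are constant, so u has degree 1.
Fitting a degree-1 polynomial gives u(k) = -5k - 4.
Then u(1) = -9.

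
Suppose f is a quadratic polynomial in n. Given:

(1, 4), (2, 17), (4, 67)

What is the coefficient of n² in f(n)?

4

Write f(n) = an² + bn + c; the 3 given values yield a linear system in the 3 coefficients.
Solving, f(n) = 4n² + n - 1.
The coefficient of n² is 4.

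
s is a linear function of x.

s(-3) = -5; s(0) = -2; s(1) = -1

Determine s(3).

Write s(x) = ax + b; the 3 given values yield a linear system in the 2 coefficients.
Solving, s(x) = x - 2.
Then s(3) = 1.

1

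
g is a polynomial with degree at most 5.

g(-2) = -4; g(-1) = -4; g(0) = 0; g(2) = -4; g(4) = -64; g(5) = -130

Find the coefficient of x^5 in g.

Write g(x) = ax^5 + bx^4 + cx³ + dx² + ex + p; the 6 given values yield a linear system in the 6 coefficients.
Solving, the top 2 coefficients vanish, and g(x) = -x³ - x² + 4x.
The coefficient of x^5 is 0.

0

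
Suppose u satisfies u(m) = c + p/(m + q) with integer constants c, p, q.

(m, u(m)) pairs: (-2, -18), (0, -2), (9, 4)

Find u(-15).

(u(m) − c)(m + q) = p for each data point; the three points give a linear system in c and q, then p follows.
Solving: c = 6, q = 3, p = -24, so u(m) = 6 − 24/(m + 3).
Then u(-15) = 6 − 24/(-12) = 8.

8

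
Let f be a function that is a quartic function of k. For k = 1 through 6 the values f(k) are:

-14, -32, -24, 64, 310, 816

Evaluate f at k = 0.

0

Write f(k) = ak^4 + bk³ + ck² + dk + e; the 6 given values yield a linear system in the 5 coefficients.
Solving, f(k) = k^4 - k³ - 6k² - 8k.
Then f(0) = 0.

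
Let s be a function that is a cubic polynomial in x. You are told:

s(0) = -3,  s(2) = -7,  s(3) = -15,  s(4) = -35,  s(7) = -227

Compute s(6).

-135

Write s(x) = ax³ + bx² + cx + d; the 5 given values yield a linear system in the 4 coefficients.
Solving, s(x) = -x³ + 3x² - 4x - 3.
Then s(6) = -135.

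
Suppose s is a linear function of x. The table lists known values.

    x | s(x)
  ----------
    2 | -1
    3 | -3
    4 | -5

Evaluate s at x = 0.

3

First differences: -2, -2.
Level-1 differences are constant, so s has degree 1.
Fitting a degree-1 polynomial gives s(x) = -2x + 3.
Then s(0) = 3.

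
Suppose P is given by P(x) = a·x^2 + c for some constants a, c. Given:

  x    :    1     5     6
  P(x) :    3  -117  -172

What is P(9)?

From P(1) = 3 and P(5) = -117: 1a + c = 3 and 25a + c = -117.
Subtracting: 24a = -120, so a = -5; then c = 3 − (-5)·1 = 8.
So P(x) = -5x² + 8, and P(9) = -397.

-397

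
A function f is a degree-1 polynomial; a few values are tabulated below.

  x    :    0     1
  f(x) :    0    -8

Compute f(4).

Write f(x) = ax + b; the 2 given values yield a linear system in the 2 coefficients.
Solving, f(x) = -8x.
Then f(4) = -32.

-32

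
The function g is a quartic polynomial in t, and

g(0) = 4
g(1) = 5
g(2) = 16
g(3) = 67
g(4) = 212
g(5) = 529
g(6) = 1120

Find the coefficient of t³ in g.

-1

First differences: 1, 11, 51, 145, 317, 591. Second differences: 10, 40, 94, 172, 274. Third differences: 30, 54, 78, 102. Fourth differences: 24, 24, 24.
Level-4 differences are constant, so g has degree 4.
Fitting a degree-4 polynomial gives g(t) = t^4 - t³ + t² + 4.
The coefficient of t³ is -1.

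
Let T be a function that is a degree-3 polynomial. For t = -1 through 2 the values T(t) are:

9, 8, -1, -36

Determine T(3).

-115

Write T(t) = at³ + bt² + ct + d; the 4 given values yield a linear system in the 4 coefficients.
Solving, T(t) = -3t³ - 4t² - 2t + 8.
Then T(3) = -115.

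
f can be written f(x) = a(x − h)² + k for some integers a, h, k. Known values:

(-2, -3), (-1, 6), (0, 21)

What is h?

First differences 9, 15; second difference 6 = 2a, so a = 3.
Expanding, the x-coefficient is −2ah = -6h; matching it to the data gives h = -3, and then k = -6.
So f(x) = 3(x + 3)² − 6.
Hence h = -3.

-3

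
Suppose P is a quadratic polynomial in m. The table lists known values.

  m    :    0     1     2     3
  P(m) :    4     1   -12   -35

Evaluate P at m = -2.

First differences: -3, -13, -23. Second differences: -10, -10.
Level-2 differences are constant, so P has degree 2.
Fitting a degree-2 polynomial gives P(m) = -5m² + 2m + 4.
Then P(-2) = -20.

-20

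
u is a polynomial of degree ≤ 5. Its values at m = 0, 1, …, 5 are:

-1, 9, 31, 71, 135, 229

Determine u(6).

Write u(m) = am^5 + bm^4 + cm³ + dm² + em + p; the 6 given values yield a linear system in the 6 coefficients.
Solving, the top 2 coefficients vanish, and u(m) = m³ + 3m² + 6m - 1.
Then u(6) = 359.

359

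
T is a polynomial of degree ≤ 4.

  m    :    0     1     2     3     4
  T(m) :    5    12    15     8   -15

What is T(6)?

First differences: 7, 3, -7, -23. Second differences: -4, -10, -16. Third differences: -6, -6.
Level-3 differences are constant, so T has degree 3.
Fitting a degree-3 polynomial gives T(m) = -m³ + m² + 7m + 5.
Then T(6) = -133.

-133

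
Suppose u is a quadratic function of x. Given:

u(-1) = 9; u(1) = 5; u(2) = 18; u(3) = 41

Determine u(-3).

Write u(x) = ax² + bx + c; the 4 given values yield a linear system in the 3 coefficients.
Solving, u(x) = 5x² - 2x + 2.
Then u(-3) = 53.

53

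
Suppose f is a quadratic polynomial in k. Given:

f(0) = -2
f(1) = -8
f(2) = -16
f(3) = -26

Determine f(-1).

First differences: -6, -8, -10. Second differences: -2, -2.
Level-2 differences are constant, so f has degree 2.
Fitting a degree-2 polynomial gives f(k) = -k² - 5k - 2.
Then f(-1) = 2.

2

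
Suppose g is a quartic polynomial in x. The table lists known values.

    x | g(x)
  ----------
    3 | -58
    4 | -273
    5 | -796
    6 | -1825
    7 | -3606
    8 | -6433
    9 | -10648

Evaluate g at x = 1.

0

First differences: -215, -523, -1029, -1781, -2827, -4215. Second differences: -308, -506, -752, -1046, -1388. Third differences: -198, -246, -294, -342. Fourth differences: -48, -48, -48.
Level-4 differences are constant, so g has degree 4.
Fitting a degree-4 polynomial gives g(x) = -2x^4 + 3x³ + 4x² - 4x - 1.
Then g(1) = 0.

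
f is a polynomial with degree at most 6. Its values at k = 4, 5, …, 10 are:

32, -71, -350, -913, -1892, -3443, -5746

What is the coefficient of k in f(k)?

-5

First differences: -103, -279, -563, -979, -1551, -2303. Second differences: -176, -284, -416, -572, -752. Third differences: -108, -132, -156, -180. Fourth differences: -24, -24, -24.
Level-4 differences are constant, so f has degree 4.
Fitting a degree-4 polynomial gives f(k) = -k^4 + 4k³ + 3k² - 5k + 4.
The coefficient of k is -5.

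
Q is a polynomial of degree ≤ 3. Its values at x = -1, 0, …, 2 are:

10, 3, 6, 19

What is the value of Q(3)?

42

First differences: -7, 3, 13. Second differences: 10, 10.
Level-2 differences are constant, so Q has degree 2.
Fitting a degree-2 polynomial gives Q(x) = 5x² - 2x + 3.
Then Q(3) = 42.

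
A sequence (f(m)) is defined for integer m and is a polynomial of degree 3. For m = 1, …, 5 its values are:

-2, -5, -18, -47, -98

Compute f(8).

First differences: -3, -13, -29, -51. Second differences: -10, -16, -22. Third differences: -6, -6.
Level-3 differences are constant, so f has degree 3.
Fitting a degree-3 polynomial gives f(m) = -m³ + m² + m - 3.
Then f(8) = -443.

-443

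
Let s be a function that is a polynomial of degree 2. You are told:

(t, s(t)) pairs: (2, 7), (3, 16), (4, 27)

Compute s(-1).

-8

Write s(t) = at² + bt + c; the 3 given values yield a linear system in the 3 coefficients.
Solving, s(t) = t² + 4t - 5.
Then s(-1) = -8.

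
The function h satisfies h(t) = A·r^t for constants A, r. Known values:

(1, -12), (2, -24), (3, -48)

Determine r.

Consecutive ratio: -24/(-12) = 2, and -48/(-24) = 2, so r = 2.
Then A·2^1 = -12 gives A = -6, and h(t) = -6·2^t.

2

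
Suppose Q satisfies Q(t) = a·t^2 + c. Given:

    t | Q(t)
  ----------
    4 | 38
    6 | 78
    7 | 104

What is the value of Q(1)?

From Q(4) = 38 and Q(6) = 78: 16a + c = 38 and 36a + c = 78.
Subtracting: 20a = 40, so a = 2; then c = 38 − 2·16 = 6.
So Q(t) = 2t² + 6, and Q(1) = 8.

8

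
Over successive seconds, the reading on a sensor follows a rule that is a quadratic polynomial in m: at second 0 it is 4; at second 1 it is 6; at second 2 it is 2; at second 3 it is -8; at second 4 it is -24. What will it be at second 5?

Write the value at m as T(m).
Write T(m) = am² + bm + c; the 5 given values yield a linear system in the 3 coefficients.
Solving, T(m) = -3m² + 5m + 4.
Then T(5) = -46.

-46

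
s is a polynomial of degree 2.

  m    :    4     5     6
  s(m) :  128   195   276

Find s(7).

Write s(m) = am² + bm + c; the 3 given values yield a linear system in the 3 coefficients.
Solving, s(m) = 7m² + 4m.
Then s(7) = 371.

371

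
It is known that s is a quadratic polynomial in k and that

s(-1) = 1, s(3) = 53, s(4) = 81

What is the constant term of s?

Write s(k) = ak² + bk + c; the 3 given values yield a linear system in the 3 coefficients.
Solving, s(k) = 3k² + 7k + 5.
The constant term is s(0) = 5.

5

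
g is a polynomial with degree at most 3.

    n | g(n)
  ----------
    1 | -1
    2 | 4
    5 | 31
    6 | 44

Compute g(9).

Write g(n) = an³ + bn² + cn + d; the 4 given values yield a linear system in the 4 coefficients.
Solving, the leading coefficient vanishes, and g(n) = n² + 2n - 4.
Then g(9) = 95.

95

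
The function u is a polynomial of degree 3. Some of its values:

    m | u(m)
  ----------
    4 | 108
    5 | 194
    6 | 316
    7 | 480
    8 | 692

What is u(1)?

First differences: 86, 122, 164, 212. Second differences: 36, 42, 48. Third differences: 6, 6.
Level-3 differences are constant, so u has degree 3.
Fitting a degree-3 polynomial gives u(m) = m³ + 3m² - 2m + 4.
Then u(1) = 6.

6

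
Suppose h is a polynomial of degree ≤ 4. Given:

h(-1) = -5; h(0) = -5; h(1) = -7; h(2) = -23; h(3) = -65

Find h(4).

-145

First differences: 0, -2, -16, -42. Second differences: -2, -14, -26. Third differences: -12, -12.
Level-3 differences are constant, so h has degree 3.
Fitting a degree-3 polynomial gives h(k) = -2k³ - k² + k - 5.
Then h(4) = -145.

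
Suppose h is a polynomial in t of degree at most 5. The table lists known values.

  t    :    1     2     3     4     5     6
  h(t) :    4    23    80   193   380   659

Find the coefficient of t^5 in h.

First differences: 19, 57, 113, 187, 279. Second differences: 38, 56, 74, 92. Third differences: 18, 18, 18.
Level-3 differences are constant, so h has degree 3.
Fitting a degree-3 polynomial gives h(t) = 3t³ + t² - 5t + 5.
The coefficient of t^5 is 0.

0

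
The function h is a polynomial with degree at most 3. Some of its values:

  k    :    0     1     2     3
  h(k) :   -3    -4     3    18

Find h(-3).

48

Write h(k) = ak³ + bk² + ck + d; the 4 given values yield a linear system in the 4 coefficients.
Solving, the leading coefficient vanishes, and h(k) = 4k² - 5k - 3.
Then h(-3) = 48.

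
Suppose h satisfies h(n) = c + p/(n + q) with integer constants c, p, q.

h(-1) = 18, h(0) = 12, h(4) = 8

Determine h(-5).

(h(n) − c)(n + q) = p for each data point; the three points give a linear system in c and q, then p follows.
Solving: c = 6, q = 2, p = 12, so h(n) = 6 + 12/(n + 2).
Then h(-5) = 6 + 12/(-3) = 2.

2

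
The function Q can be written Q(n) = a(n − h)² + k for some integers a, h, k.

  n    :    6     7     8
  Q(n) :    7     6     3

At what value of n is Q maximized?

6

First differences -1, -3; second difference -2 = 2a, so a = -1.
Expanding, the n-coefficient is −2ah = 2h; matching it to the data gives h = 6, and then k = 7.
So Q(n) = -1(n − 6)² + 7.
Hence h = 6.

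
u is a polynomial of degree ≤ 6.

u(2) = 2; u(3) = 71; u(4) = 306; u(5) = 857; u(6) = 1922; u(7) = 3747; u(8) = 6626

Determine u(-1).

First differences: 69, 235, 551, 1065, 1825, 2879. Second differences: 166, 316, 514, 760, 1054. Third differences: 150, 198, 246, 294. Fourth differences: 48, 48, 48.
Level-4 differences are constant, so u has degree 4.
Fitting a degree-4 polynomial gives u(x) = 2x^4 - 3x³ - 4x + 2.
Then u(-1) = 11.

11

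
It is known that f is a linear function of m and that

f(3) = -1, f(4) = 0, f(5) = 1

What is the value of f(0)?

-4

First differences: 1, 1.
Level-1 differences are constant, so f has degree 1.
Fitting a degree-1 polynomial gives f(m) = m - 4.
Then f(0) = -4.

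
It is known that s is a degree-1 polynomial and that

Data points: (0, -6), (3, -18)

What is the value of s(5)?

Write s(x) = ax + b; the 2 given values yield a linear system in the 2 coefficients.
Solving, s(x) = -4x - 6.
Then s(5) = -26.

-26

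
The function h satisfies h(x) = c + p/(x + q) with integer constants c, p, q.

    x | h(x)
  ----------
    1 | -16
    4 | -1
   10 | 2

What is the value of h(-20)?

(h(x) − c)(x + q) = p for each data point; the three points give a linear system in c and q, then p follows.
Solving: c = 4, q = 0, p = -20, so h(x) = 4 − 20/(x + 0).
Then h(-20) = 4 − 20/(-20) = 5.

5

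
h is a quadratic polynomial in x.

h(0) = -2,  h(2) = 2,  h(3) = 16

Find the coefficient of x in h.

Write h(x) = ax² + bx + c; the 3 given values yield a linear system in the 3 coefficients.
Solving, h(x) = 4x² - 6x - 2.
The coefficient of x is -6.

-6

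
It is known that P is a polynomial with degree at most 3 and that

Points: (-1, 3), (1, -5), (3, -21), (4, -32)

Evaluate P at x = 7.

Write P(x) = ax³ + bx² + cx + d; the 4 given values yield a linear system in the 4 coefficients.
Solving, the leading coefficient vanishes, and P(x) = -x² - 4x.
Then P(7) = -77.

-77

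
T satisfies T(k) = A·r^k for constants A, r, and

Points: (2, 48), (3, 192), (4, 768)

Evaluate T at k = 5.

Consecutive ratio: 192/48 = 4, and 768/192 = 4, so r = 4.
Then A·4^2 = 48 gives A = 3, and T(k) = 3·4^k.
T(5) = 3·4^5 = 3072.

3072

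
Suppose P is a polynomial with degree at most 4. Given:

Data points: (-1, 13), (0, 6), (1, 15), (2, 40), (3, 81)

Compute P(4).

138

Write P(t) = at^4 + bt³ + ct² + dt + e; the 5 given values yield a linear system in the 5 coefficients.
Solving, the top 2 coefficients vanish, and P(t) = 8t² + t + 6.
Then P(4) = 138.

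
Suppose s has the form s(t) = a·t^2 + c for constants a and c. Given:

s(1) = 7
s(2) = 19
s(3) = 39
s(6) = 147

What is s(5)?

From s(1) = 7 and s(2) = 19: 1a + c = 7 and 4a + c = 19.
Subtracting: 3a = 12, so a = 4; then c = 7 − 4·1 = 3.
So s(t) = 4t² + 3, and s(5) = 103.

103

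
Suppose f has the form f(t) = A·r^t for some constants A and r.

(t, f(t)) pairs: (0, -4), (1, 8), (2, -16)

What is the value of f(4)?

-64

Consecutive ratio: 8/(-4) = -2, and -16/8 = -2, so r = -2.
Then A·(-2)^0 = -4 gives A = -4, and f(t) = -4·(-2)^t.
f(4) = -4·(-2)^4 = -64.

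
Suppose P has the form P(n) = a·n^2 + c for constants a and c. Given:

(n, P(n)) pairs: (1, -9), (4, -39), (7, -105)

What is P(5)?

-57

From P(1) = -9 and P(4) = -39: 1a + c = -9 and 16a + c = -39.
Subtracting: 15a = -30, so a = -2; then c = -9 − (-2)·1 = -7.
So P(n) = -2n² − 7, and P(5) = -57.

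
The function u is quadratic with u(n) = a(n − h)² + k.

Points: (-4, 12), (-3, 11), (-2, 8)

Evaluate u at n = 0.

-4

First differences -1, -3; second difference -2 = 2a, so a = -1.
Expanding, the n-coefficient is −2ah = 2h; matching it to the data gives h = -4, and then k = 12.
So u(n) = -1(n + 4)² + 12.
u(0) = -1·4² + 12 = -4.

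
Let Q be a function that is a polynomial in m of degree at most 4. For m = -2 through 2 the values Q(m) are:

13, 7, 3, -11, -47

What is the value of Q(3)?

First differences: -6, -4, -14, -36. Second differences: 2, -10, -22. Third differences: -12, -12.
Level-3 differences are constant, so Q has degree 3.
Fitting a degree-3 polynomial gives Q(m) = -2m³ - 5m² - 7m + 3.
Then Q(3) = -117.

-117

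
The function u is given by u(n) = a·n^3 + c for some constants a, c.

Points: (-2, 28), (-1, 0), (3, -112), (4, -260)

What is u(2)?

From u(-2) = 28 and u(-1) = 0: -8a + c = 28 and -1a + c = 0.
Subtracting: 7a = -28, so a = -4; then c = 28 − (-4)·(-8) = -4.
So u(n) = -4n³ − 4, and u(2) = -36.

-36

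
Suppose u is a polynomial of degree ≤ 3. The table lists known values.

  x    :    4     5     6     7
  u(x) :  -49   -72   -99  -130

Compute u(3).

-30

Write u(x) = ax³ + bx² + cx + d; the 4 given values yield a linear system in the 4 coefficients.
Solving, the leading coefficient vanishes, and u(x) = -2x² - 5x + 3.
Then u(3) = -30.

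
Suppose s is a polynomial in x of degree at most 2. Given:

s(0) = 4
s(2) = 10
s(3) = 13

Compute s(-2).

-2

Write s(x) = ax² + bx + c; the 3 given values yield a linear system in the 3 coefficients.
Solving, the leading coefficient vanishes, and s(x) = 3x + 4.
Then s(-2) = -2.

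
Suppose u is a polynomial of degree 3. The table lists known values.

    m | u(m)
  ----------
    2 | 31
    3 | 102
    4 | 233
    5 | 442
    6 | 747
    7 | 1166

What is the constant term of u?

-3

First differences: 71, 131, 209, 305, 419. Second differences: 60, 78, 96, 114. Third differences: 18, 18, 18.
Level-3 differences are constant, so u has degree 3.
Fitting a degree-3 polynomial gives u(m) = 3m³ + 3m² - m - 3.
The constant term is u(0) = -3.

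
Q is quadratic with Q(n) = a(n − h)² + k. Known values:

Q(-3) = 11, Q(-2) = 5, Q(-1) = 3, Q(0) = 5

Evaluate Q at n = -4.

21

First differences -6, -2, 2; second difference 4 = 2a, so a = 2.
Expanding, the n-coefficient is −2ah = -4h; matching it to the data gives h = -1, and then k = 3.
So Q(n) = 2(n + 1)² + 3.
Q(-4) = 2·(-3)² + 3 = 21.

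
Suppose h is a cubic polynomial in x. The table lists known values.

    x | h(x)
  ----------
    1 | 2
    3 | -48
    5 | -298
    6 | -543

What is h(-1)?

Write h(x) = ax³ + bx² + cx + d; the 4 given values yield a linear system in the 4 coefficients.
Solving, h(x) = -3x³ + 2x² + 6x - 3.
Then h(-1) = -4.

-4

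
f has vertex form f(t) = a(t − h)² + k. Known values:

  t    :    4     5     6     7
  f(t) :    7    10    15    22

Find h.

3

First differences 3, 5, 7; second difference 2 = 2a, so a = 1.
Expanding, the t-coefficient is −2ah = -2h; matching it to the data gives h = 3, and then k = 6.
So f(t) = 1(t − 3)² + 6.
Hence h = 3.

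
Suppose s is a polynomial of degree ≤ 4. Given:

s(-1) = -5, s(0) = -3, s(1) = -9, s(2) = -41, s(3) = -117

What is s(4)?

-255

Write s(t) = at^4 + bt³ + ct² + dt + e; the 5 given values yield a linear system in the 5 coefficients.
Solving, the leading coefficient vanishes, and s(t) = -3t³ - 4t² + t - 3.
Then s(4) = -255.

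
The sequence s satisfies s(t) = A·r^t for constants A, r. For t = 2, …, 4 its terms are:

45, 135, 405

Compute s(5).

Consecutive ratio: 135/45 = 3, and 405/135 = 3, so r = 3.
Then A·3^2 = 45 gives A = 5, and s(t) = 5·3^t.
s(5) = 5·3^5 = 1215.

1215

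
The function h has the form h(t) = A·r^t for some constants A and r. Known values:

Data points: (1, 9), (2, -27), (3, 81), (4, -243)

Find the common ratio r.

Consecutive ratio: -27/9 = -3, and 81/(-27) = -3, so r = -3.
Then A·(-3)^1 = 9 gives A = -3, and h(t) = -3·(-3)^t.

-3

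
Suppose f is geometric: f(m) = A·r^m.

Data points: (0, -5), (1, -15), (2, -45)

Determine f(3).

Consecutive ratio: -15/(-5) = 3, and -45/(-15) = 3, so r = 3.
Then A·3^0 = -5 gives A = -5, and f(m) = -5·3^m.
f(3) = -5·3^3 = -135.

-135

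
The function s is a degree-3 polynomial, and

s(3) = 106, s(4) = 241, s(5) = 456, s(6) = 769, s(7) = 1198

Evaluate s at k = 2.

33

First differences: 135, 215, 313, 429. Second differences: 80, 98, 116. Third differences: 18, 18.
Level-3 differences are constant, so s has degree 3.
Fitting a degree-3 polynomial gives s(k) = 3k³ + 4k² - 4k + 1.
Then s(2) = 33.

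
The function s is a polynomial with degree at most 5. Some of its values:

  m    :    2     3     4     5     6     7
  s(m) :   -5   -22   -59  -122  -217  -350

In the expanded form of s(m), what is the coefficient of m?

First differences: -17, -37, -63, -95, -133. Second differences: -20, -26, -32, -38. Third differences: -6, -6, -6.
Level-3 differences are constant, so s has degree 3.
Fitting a degree-3 polynomial gives s(m) = -m³ - m² + 7m - 7.
The coefficient of m is 7.

7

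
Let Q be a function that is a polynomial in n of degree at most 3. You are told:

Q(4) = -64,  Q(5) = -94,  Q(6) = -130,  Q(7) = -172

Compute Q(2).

First differences: -30, -36, -42. Second differences: -6, -6.
Level-2 differences are constant, so Q has degree 2.
Fitting a degree-2 polynomial gives Q(n) = -3n² - 3n - 4.
Then Q(2) = -22.

-22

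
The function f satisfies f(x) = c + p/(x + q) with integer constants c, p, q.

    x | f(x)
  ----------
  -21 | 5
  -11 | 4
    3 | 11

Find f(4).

(f(x) − c)(x + q) = p for each data point; the three points give a linear system in c and q, then p follows.
Solving: c = 6, q = 1, p = 20, so f(x) = 6 + 20/(x + 1).
Then f(4) = 6 + 20/5 = 10.

10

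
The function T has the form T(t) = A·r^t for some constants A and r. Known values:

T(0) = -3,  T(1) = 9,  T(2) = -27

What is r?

-3

Consecutive ratio: 9/(-3) = -3, and -27/9 = -3, so r = -3.
Then A·(-3)^0 = -3 gives A = -3, and T(t) = -3·(-3)^t.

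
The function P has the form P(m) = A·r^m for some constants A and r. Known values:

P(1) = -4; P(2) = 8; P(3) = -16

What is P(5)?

-64

Consecutive ratio: 8/(-4) = -2, and -16/8 = -2, so r = -2.
Then A·(-2)^1 = -4 gives A = 2, and P(m) = 2·(-2)^m.
P(5) = 2·(-2)^5 = -64.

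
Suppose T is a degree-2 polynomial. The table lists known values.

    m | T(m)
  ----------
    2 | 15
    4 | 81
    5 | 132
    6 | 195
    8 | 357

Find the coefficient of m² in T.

6

Write T(m) = am² + bm + c; the 5 given values yield a linear system in the 3 coefficients.
Solving, T(m) = 6m² - 3m - 3.
The coefficient of m² is 6.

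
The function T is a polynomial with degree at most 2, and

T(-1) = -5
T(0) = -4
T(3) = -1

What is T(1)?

Write T(m) = am² + bm + c; the 3 given values yield a linear system in the 3 coefficients.
Solving, the leading coefficient vanishes, and T(m) = m - 4.
Then T(1) = -3.

-3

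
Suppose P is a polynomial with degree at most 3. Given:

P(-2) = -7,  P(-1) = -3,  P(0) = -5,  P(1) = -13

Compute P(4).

-73

First differences: 4, -2, -8. Second differences: -6, -6.
Level-2 differences are constant, so P has degree 2.
Fitting a degree-2 polynomial gives P(m) = -3m² - 5m - 5.
Then P(4) = -73.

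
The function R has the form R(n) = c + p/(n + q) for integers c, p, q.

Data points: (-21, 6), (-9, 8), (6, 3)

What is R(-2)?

-13

(R(n) − c)(n + q) = p for each data point; the three points give a linear system in c and q, then p follows.
Solving: c = 5, q = 3, p = -18, so R(n) = 5 − 18/(n + 3).
Then R(-2) = 5 − 18/1 = -13.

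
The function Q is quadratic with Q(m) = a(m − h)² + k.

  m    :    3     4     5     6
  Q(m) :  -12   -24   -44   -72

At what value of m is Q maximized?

2

First differences -12, -20, -28; second difference -8 = 2a, so a = -4.
Expanding, the m-coefficient is −2ah = 8h; matching it to the data gives h = 2, and then k = -8.
So Q(m) = -4(m − 2)² − 8.
Hence h = 2.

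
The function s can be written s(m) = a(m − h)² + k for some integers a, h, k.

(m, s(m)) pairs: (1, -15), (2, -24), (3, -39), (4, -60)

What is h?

0

First differences -9, -15, -21; second difference -6 = 2a, so a = -3.
Expanding, the m-coefficient is −2ah = 6h; matching it to the data gives h = 0, and then k = -12.
So s(m) = -3(m + 0)² − 12.
Hence h = 0.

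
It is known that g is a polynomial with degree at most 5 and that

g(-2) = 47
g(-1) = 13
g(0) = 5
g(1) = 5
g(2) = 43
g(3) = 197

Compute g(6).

First differences: -34, -8, 0, 38, 154. Second differences: 26, 8, 38, 116. Third differences: -18, 30, 78. Fourth differences: 48, 48.
Level-4 differences are constant, so g has degree 4.
Fitting a degree-4 polynomial gives g(k) = 2k^4 + k³ + 2k² - 5k + 5.
Then g(6) = 2855.

2855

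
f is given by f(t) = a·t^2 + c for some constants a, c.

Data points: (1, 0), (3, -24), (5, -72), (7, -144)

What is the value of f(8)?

-189

From f(1) = 0 and f(3) = -24: 1a + c = 0 and 9a + c = -24.
Subtracting: 8a = -24, so a = -3; then c = 0 − (-3)·1 = 3.
So f(t) = -3t² + 3, and f(8) = -189.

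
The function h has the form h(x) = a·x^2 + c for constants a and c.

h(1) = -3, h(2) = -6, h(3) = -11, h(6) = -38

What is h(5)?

-27

From h(1) = -3 and h(2) = -6: 1a + c = -3 and 4a + c = -6.
Subtracting: 3a = -3, so a = -1; then c = -3 − (-1)·1 = -2.
So h(x) = -1x² − 2, and h(5) = -27.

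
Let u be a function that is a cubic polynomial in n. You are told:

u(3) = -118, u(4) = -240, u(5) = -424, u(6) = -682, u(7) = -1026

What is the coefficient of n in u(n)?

First differences: -122, -184, -258, -344. Second differences: -62, -74, -86. Third differences: -12, -12.
Level-3 differences are constant, so u has degree 3.
Fitting a degree-3 polynomial gives u(n) = -2n³ - 7n² + n - 4.
The coefficient of n is 1.

1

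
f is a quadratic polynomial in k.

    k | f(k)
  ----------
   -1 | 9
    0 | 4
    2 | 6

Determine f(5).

Write f(k) = ak² + bk + c; the 3 given values yield a linear system in the 3 coefficients.
Solving, f(k) = 2k² - 3k + 4.
Then f(5) = 39.

39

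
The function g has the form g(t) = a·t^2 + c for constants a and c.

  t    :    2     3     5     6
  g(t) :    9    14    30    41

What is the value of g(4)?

From g(2) = 9 and g(3) = 14: 4a + c = 9 and 9a + c = 14.
Subtracting: 5a = 5, so a = 1; then c = 9 − 1·4 = 5.
So g(t) = 1t² + 5, and g(4) = 21.

21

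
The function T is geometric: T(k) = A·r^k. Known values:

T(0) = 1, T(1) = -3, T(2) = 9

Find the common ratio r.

Consecutive ratio: -3/1 = -3, and 9/(-3) = -3, so r = -3.
Then A·(-3)^0 = 1 gives A = 1, and T(k) = 1·(-3)^k.

-3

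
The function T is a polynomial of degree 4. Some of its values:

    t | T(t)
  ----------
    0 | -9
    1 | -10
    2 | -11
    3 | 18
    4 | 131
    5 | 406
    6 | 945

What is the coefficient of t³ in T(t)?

-1

First differences: -1, -1, 29, 113, 275, 539. Second differences: 0, 30, 84, 162, 264. Third differences: 30, 54, 78, 102. Fourth differences: 24, 24, 24.
Level-4 differences are constant, so T has degree 4.
Fitting a degree-4 polynomial gives T(t) = t^4 - t³ - 4t² + 3t - 9.
The coefficient of t³ is -1.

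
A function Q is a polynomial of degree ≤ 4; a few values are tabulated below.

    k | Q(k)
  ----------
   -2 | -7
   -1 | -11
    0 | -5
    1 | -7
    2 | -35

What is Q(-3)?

First differences: -4, 6, -2, -28. Second differences: 10, -8, -26. Third differences: -18, -18.
Level-3 differences are constant, so Q has degree 3.
Fitting a degree-3 polynomial gives Q(k) = -3k³ - 4k² + 5k - 5.
Then Q(-3) = 25.

25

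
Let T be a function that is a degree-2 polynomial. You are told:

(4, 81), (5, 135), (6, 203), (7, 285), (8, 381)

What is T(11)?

Write T(n) = an² + bn + c; the 5 given values yield a linear system in the 3 coefficients.
Solving, T(n) = 7n² - 9n + 5.
Then T(11) = 753.

753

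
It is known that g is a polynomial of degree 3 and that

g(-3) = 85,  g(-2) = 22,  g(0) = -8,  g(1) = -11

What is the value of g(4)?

-188

Write g(m) = am³ + bm² + cm + d; the 4 given values yield a linear system in the 4 coefficients.
Solving, g(m) = -3m³ + m² - m - 8.
Then g(4) = -188.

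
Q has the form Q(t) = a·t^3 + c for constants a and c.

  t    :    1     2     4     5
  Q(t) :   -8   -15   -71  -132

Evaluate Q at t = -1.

From Q(1) = -8 and Q(2) = -15: 1a + c = -8 and 8a + c = -15.
Subtracting: 7a = -7, so a = -1; then c = -8 − (-1)·1 = -7.
So Q(t) = -1t³ − 7, and Q(-1) = -6.

-6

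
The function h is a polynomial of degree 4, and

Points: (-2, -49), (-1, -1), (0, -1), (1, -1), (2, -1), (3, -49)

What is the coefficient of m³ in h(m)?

4

First differences: 48, 0, 0, 0, -48. Second differences: -48, 0, 0, -48. Third differences: 48, 0, -48. Fourth differences: -48, -48.
Level-4 differences are constant, so h has degree 4.
Fitting a degree-4 polynomial gives h(m) = -2m^4 + 4m³ + 2m² - 4m - 1.
The coefficient of m³ is 4.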